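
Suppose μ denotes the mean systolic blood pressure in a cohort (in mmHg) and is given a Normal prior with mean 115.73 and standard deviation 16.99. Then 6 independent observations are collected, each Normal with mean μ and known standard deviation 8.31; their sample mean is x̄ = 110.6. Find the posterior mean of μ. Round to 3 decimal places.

Posterior mean ≈ 110.797

Prior precision 1/τ₀² = 1/16.99² = 0.00346428; data precision n/σ² = 6/8.31² = 0.0868859.
Posterior precision = 0.00346428 + 0.0868859 = 0.0903502.
Posterior mean = (0.00346428·115.73 + 0.0868859·110.6) / 0.0903502 = 110.797.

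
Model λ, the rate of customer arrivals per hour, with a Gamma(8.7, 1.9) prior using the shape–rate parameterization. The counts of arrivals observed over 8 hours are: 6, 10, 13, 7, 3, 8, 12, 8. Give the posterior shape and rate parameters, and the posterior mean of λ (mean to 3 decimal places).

Posterior: Gamma(shape=75.7, rate=9.9); mean ≈ 7.646

Total count ∑xᵢ = 67 over n = 8 hours.
Gamma is conjugate to the Poisson likelihood: posterior is Gamma(shape = 8.7+67 = 75.7, rate = 1.9+8 = 9.9).
E[λ | data] = 75.7/9.9 = 7.646.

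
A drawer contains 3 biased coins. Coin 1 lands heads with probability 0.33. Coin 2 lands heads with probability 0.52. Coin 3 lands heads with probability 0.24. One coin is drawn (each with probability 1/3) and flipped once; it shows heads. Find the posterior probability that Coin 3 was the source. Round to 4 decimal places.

Posterior probability ≈ 0.2202

P(heads|C1) = 0.33; P(heads|C2) = 0.52; P(heads|C3) = 0.24.
Prior × likelihood for each source: 0.333333·0.33=0.1100, 0.333333·0.52=0.1733, 0.333333·0.24=0.08000. Summing gives P(heads) = 0.36333.
P(Coin 3 | heads) = 0.08000 / 0.36333 = 0.2202.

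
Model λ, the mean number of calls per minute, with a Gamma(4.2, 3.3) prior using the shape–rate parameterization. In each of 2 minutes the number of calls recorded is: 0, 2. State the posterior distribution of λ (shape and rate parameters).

Posterior: Gamma(shape=6.2, rate=5.3)

The Poisson likelihood adds the total count to the shape and the number of exposure periods to the rate. Here ∑xᵢ = 2 and n = 2, so shape 4.2→6.2 and rate 3.3→5.3.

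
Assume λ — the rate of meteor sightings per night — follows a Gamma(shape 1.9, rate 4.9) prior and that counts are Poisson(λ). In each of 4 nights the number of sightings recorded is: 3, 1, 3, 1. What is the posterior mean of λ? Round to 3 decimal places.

Posterior mean ≈ 1.112

The Poisson likelihood adds the total count to the shape and the number of exposure periods to the rate. Here ∑xᵢ = 8 and n = 4, so shape 1.9→9.9 and rate 4.9→8.9.
Posterior mean = shape/rate = 9.9/8.9 = 1.112.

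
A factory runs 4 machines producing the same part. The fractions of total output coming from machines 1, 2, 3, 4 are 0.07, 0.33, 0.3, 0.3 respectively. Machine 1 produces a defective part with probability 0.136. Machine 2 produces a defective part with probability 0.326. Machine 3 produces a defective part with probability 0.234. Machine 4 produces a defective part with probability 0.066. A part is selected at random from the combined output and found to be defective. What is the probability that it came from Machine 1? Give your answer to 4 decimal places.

Posterior probability ≈ 0.0460

Tabulate prior·likelihood by source: [1] prior 0.07, lik 0.136, product 0.009520; [2] prior 0.33, lik 0.326, product 0.1076; [3] prior 0.3, lik 0.234, product 0.07020; [4] prior 0.3, lik 0.066, product 0.01980.
Normalizing constant = 0.20710; the posterior for Machine 1 is its product over the sum, 0.009520/0.20710 = 0.0460.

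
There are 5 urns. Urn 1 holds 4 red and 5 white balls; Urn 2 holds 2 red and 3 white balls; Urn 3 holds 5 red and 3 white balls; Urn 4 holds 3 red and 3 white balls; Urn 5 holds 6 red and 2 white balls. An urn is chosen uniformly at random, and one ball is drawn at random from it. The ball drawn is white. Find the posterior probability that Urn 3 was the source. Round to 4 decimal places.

Posterior probability ≈ 0.1644

P(white|Urn 1) = 0.5556; P(white|Urn 2) = 0.6; P(white|Urn 3) = 0.375; P(white|Urn 4) = 0.5; P(white|Urn 5) = 0.25.
Prior × likelihood for each source: 0.2·0.5556=0.1111, 0.2·0.6=0.1200, 0.2·0.375=0.07500, 0.2·0.5=0.1000, 0.2·0.25=0.05000. Summing gives P(white) = 0.45611.
P(Urn 3 | white) = 0.07500 / 0.45611 = 0.1644.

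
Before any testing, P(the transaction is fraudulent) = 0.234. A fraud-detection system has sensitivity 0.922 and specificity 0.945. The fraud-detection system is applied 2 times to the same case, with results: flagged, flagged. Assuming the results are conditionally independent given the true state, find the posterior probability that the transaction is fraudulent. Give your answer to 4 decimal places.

Posterior P(H) ≈ 0.9885

Let H be the event that the transaction is fraudulent; start with P(H) = 0.234. P('flagged'|H) = 0.922, P('flagged'|¬H) = 0.055.
Update on result 1 ('flagged'): P(H) ← 0.922·0.2340 / (0.922·0.2340 + 0.055·0.7660) = 0.21575/0.25788 = 0.8366.
Update on result 2 ('flagged'): P(H) ← 0.922·0.8366 / (0.922·0.8366 + 0.055·0.1634) = 0.77137/0.78036 = 0.9885.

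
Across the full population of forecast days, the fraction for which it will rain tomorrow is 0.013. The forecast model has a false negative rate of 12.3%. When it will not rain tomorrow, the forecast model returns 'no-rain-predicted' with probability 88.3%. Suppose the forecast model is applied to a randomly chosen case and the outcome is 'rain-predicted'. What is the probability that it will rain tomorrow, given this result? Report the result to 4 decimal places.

P(H | E) ≈ 0.0899

Write H for 'it will rain tomorrow'. Prior odds H:¬H = 0.013/0.987 = 0.013171. For the 'rain-predicted' outcome, the likelihood ratio is 0.877/0.117 = 7.4957.
Posterior odds = 0.013171 × 7.4957 = 0.098728, so P(H|E) = 0.098728/(1+0.098728) = 0.0899.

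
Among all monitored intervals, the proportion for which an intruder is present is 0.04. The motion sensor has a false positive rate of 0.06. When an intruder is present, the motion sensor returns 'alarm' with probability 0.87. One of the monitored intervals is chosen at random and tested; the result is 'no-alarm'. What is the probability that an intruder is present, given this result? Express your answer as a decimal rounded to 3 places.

Let H be the event that an intruder is present. P(H) = 0.04, so P(¬H) = 0.96. With E the 'no-alarm' result, P(E|H) = 0.13 and P(E|¬H) = 0.94.
P(E) = 0.13·0.04 + 0.94·0.96 = 0.0052000 + 0.90240 = 0.90760.
By Bayes' theorem, P(H|E) = 0.0052000 / 0.90760 = 0.006.

P(H | E) ≈ 0.006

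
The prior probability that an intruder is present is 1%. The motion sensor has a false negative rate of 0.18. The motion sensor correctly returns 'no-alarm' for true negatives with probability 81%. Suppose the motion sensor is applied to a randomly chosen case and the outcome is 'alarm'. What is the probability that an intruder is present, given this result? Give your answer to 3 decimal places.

P(H | E) ≈ 0.042

Write H for 'an intruder is present'. Prior odds H:¬H = 0.01/0.99 = 0.010101. For the 'alarm' outcome, the likelihood ratio is 0.82/0.19 = 4.3158.
Posterior odds = 0.010101 × 4.3158 = 0.043594, so P(H|E) = 0.043594/(1+0.043594) = 0.042.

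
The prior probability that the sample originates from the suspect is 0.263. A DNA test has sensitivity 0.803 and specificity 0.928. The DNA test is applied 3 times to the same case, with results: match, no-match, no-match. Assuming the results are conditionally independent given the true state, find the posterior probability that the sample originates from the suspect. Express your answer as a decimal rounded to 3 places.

Posterior P(H) ≈ 0.152

Let H be the event that the sample originates from the suspect; start with P(H) = 0.263. P('match'|H) = 0.803, P('match'|¬H) = 0.072.
Update on result 1 ('match'): P(H) ← 0.803·0.2630 / (0.803·0.2630 + 0.072·0.7370) = 0.21119/0.26425 = 0.7992.
Update on result 2 ('no-match'): P(H) ← 0.197·0.7992 / (0.197·0.7992 + 0.928·0.2008) = 0.15744/0.34379 = 0.4580.
Update on result 3 ('no-match'): P(H) ← 0.197·0.4580 / (0.197·0.4580 + 0.928·0.5420) = 0.090217/0.59323 = 0.1521.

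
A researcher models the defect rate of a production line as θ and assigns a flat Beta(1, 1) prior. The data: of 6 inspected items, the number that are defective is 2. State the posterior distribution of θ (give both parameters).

Posterior: Beta(3, 5)

The binomial likelihood is conjugate to the Beta prior: with 2 successes and 4 failures, the posterior is Beta(1+2, 1+4) = Beta(3, 5).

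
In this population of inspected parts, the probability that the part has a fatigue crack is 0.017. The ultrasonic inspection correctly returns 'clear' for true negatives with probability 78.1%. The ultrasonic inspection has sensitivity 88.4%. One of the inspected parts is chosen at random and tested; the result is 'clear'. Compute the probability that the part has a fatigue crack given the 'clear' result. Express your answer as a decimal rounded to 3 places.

Write H for 'the part has a fatigue crack'. Prior odds H:¬H = 0.017/0.983 = 0.017294. For the 'clear' outcome, the likelihood ratio is 0.116/0.781 = 0.14853.
Posterior odds = 0.017294 × 0.14853 = 0.0025686, so P(H|E) = 0.0025686/(1+0.0025686) = 0.003.

P(H | E) ≈ 0.003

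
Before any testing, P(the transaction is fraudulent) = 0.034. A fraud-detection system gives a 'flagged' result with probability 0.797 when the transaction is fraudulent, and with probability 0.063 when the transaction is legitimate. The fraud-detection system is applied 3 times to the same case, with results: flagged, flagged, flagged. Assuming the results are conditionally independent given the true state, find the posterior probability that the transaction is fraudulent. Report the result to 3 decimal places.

Posterior P(H) ≈ 0.986

Let H be the event that the transaction is fraudulent; start with P(H) = 0.034. P('flagged'|H) = 0.797, P('flagged'|¬H) = 0.063.
Update on result 1 ('flagged'): P(H) ← 0.797·0.0340 / (0.797·0.0340 + 0.063·0.9660) = 0.027098/0.087956 = 0.3081.
Update on result 2 ('flagged'): P(H) ← 0.797·0.3081 / (0.797·0.3081 + 0.063·0.6919) = 0.24554/0.28914 = 0.8492.
Update on result 3 ('flagged'): P(H) ← 0.797·0.8492 / (0.797·0.8492 + 0.063·0.1508) = 0.67684/0.68634 = 0.9862.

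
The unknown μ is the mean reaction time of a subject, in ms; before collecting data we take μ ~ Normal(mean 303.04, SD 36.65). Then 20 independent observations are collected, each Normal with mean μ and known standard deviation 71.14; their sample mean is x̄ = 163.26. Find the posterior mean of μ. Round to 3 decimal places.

Prior precision 1/τ₀² = 1/36.65² = 0.00074448; data precision n/σ² = 20/71.14² = 0.00395187.
Posterior precision = 0.00074448 + 0.00395187 = 0.00469634.
Posterior mean = (0.00074448·303.04 + 0.00395187·163.26) / 0.00469634 = 185.418.

Posterior mean ≈ 185.418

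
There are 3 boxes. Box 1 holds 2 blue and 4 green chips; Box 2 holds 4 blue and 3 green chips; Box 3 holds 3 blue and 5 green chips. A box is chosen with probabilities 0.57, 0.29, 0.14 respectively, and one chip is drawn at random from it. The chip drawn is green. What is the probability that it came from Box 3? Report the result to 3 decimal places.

Posterior probability ≈ 0.148

P(green|Box 1) = 0.6667; P(green|Box 2) = 0.4286; P(green|Box 3) = 0.625.
Prior × likelihood for each source: 0.57·0.6667=0.3800, 0.29·0.4286=0.1243, 0.14·0.625=0.08750. Summing gives P(green) = 0.59179.
P(Box 3 | green) = 0.08750 / 0.59179 = 0.148.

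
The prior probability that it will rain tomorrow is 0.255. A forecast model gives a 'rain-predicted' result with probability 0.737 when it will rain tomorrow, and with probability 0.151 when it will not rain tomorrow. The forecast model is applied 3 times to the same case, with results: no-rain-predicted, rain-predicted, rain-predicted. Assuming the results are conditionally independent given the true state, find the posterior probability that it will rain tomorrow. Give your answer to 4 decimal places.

With H the event that it will rain tomorrow, the joint likelihood of the observed sequence is P(data|H) = 0.263·0.737·0.737 = 0.14285 and P(data|¬H) = 0.849·0.151·0.151 = 0.019358.
Bayes: P(H|data) = 0.255·0.14285 / (0.255·0.14285 + 0.745·0.019358) = 0.036428/0.050849 = 0.7164.

Posterior P(H) ≈ 0.7164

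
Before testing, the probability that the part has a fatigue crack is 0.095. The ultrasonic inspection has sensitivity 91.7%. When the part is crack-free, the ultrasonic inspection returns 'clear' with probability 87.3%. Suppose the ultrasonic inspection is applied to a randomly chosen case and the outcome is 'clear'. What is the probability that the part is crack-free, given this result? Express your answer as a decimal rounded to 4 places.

P(¬H | E) ≈ 0.9901

Write H for 'the part has a fatigue crack'. Prior odds H:¬H = 0.095/0.905 = 0.10497. For the 'clear' outcome, the likelihood ratio is 0.083/0.873 = 0.095074.
Posterior odds = 0.10497 × 0.095074 = 0.0099802, so P(H|E) = 0.0099802/(1+0.0099802) = 0.0099. Then P(¬H|E) = 1 − 0.0099 = 0.9901.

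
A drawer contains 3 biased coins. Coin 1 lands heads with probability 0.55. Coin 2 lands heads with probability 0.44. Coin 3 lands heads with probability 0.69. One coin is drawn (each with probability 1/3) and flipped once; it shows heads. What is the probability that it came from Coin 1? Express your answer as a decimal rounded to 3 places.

P(heads|C1) = 0.55; P(heads|C2) = 0.44; P(heads|C3) = 0.69.
Prior × likelihood for each source: 0.333333·0.55=0.1833, 0.333333·0.44=0.1467, 0.333333·0.69=0.2300. Summing gives P(heads) = 0.56000.
P(Coin 1 | heads) = 0.1833 / 0.56000 = 0.327.

Posterior probability ≈ 0.327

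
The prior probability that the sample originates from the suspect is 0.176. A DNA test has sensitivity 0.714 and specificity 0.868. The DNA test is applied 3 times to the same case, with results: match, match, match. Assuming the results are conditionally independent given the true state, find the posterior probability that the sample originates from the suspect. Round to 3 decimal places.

With H the event that the sample originates from the suspect, the joint likelihood of the observed sequence is P(data|H) = 0.714·0.714·0.714 = 0.36399 and P(data|¬H) = 0.132·0.132·0.132 = 0.0023000.
Bayes: P(H|data) = 0.176·0.36399 / (0.176·0.36399 + 0.824·0.0023000) = 0.064063/0.065958 = 0.9713.

Posterior P(H) ≈ 0.971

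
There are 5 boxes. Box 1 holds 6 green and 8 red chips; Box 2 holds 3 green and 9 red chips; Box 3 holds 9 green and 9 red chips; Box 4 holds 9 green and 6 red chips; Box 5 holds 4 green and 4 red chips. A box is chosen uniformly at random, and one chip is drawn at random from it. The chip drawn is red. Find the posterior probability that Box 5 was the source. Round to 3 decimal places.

Tabulate prior·likelihood by source: [1] prior 0.2, lik 0.5714, product 0.1143; [2] prior 0.2, lik 0.75, product 0.1500; [3] prior 0.2, lik 0.5, product 0.1000; [4] prior 0.2, lik 0.4, product 0.08000; [5] prior 0.2, lik 0.5, product 0.1000.
Normalizing constant = 0.54429; the posterior for Box 5 is its product over the sum, 0.1000/0.54429 = 0.184.

Posterior probability ≈ 0.184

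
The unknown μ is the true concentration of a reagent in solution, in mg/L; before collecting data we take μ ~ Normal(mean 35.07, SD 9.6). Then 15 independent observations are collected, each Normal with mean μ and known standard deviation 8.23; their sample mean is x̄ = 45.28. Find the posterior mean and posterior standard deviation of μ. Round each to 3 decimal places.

With known σ, the Normal prior is conjugate. Weight on the data is w = (n/σ²)/(n/σ² + 1/τ₀²) = 0.221458/(0.221458+0.0108507) = 0.95329.
Posterior mean = w·x̄ + (1−w)·μ₀ = 0.95329·45.28 + 0.046708·35.07 = 44.803. Posterior variance = 1/(0.221458+0.0108507) = 4.30462, so SD = 2.075.

Posterior mean ≈ 44.803; posterior SD ≈ 2.075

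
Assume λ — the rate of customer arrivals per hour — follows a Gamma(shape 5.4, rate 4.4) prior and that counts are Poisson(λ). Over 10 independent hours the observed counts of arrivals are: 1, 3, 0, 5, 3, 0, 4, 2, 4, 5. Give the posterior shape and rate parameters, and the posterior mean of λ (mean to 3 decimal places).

Posterior: Gamma(shape=32.4, rate=14.4); mean ≈ 2.250

Total count ∑xᵢ = 27 over n = 10 hours.
Gamma is conjugate to the Poisson likelihood: posterior is Gamma(shape = 5.4+27 = 32.4, rate = 4.4+10 = 14.4).
Posterior mean = shape/rate = 32.4/14.4 = 2.250.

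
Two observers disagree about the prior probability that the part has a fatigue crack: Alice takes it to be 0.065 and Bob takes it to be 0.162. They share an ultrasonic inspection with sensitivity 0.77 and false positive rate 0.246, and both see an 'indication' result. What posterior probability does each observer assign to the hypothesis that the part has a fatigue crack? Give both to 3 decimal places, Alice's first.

Alice: 0.179; Bob: 0.377

P('+'|H) = 0.77, P('+'|¬H) = 0.246.
Alice: numerator 0.77·0.065 = 0.050050; evidence = 0.050050+0.246·0.935 = 0.28006; posterior = 0.179.
Bob: numerator 0.77·0.162 = 0.12474; evidence = 0.12474+0.246·0.838 = 0.33089; posterior = 0.377.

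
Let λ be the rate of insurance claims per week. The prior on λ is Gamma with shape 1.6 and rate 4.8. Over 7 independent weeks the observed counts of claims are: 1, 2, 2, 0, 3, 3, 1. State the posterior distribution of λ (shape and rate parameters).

Total count ∑xᵢ = 12 over n = 7 weeks.
Gamma is conjugate to the Poisson likelihood: posterior is Gamma(shape = 1.6+12 = 13.6, rate = 4.8+7 = 11.8).

Posterior: Gamma(shape=13.6, rate=11.8)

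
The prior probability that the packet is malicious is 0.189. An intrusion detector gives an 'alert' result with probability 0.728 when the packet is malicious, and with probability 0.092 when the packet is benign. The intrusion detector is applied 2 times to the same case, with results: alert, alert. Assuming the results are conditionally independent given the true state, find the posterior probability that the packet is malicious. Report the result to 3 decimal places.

Let H be the event that the packet is malicious; start with P(H) = 0.189. P('alert'|H) = 0.728, P('alert'|¬H) = 0.092.
Update on result 1 ('alert'): P(H) ← 0.728·0.1890 / (0.728·0.1890 + 0.092·0.8110) = 0.13759/0.21220 = 0.6484.
Update on result 2 ('alert'): P(H) ← 0.728·0.6484 / (0.728·0.6484 + 0.092·0.3516) = 0.47203/0.50438 = 0.9359.

Posterior P(H) ≈ 0.936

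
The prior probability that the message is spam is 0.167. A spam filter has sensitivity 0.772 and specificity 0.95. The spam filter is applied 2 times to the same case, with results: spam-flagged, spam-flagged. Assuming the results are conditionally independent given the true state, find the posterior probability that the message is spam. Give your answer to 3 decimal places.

Posterior P(H) ≈ 0.980

With H the event that the message is spam, the joint likelihood of the observed sequence is P(data|H) = 0.772·0.772 = 0.59598 and P(data|¬H) = 0.05·0.05 = 0.0025000.
Bayes: P(H|data) = 0.167·0.59598 / (0.167·0.59598 + 0.833·0.0025000) = 0.099529/0.10161 = 0.9795.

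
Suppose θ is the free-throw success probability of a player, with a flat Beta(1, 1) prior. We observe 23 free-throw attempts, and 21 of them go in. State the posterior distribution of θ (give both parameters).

Observing 21 successes and 2 failures updates Beta(1, 1) by adding the success and failure counts to the two shape parameters: α = 1+21 = 22, β = 1+2 = 3.

Posterior: Beta(22, 3)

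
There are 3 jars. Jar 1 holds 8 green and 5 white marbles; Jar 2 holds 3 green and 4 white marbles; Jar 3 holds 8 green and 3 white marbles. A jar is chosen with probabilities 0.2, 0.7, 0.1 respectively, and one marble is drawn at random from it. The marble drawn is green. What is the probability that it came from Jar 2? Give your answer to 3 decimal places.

Posterior probability ≈ 0.605

P(green|Jar 1) = 0.6154; P(green|Jar 2) = 0.4286; P(green|Jar 3) = 0.7273.
Prior × likelihood for each source: 0.2·0.6154=0.1231, 0.7·0.4286=0.3000, 0.1·0.7273=0.07273. Summing gives P(green) = 0.49580.
P(Jar 2 | green) = 0.3000 / 0.49580 = 0.605.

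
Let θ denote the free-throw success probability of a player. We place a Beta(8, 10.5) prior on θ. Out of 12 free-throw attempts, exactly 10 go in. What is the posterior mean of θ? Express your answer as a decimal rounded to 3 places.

Posterior mean ≈ 0.590

The binomial likelihood is conjugate to the Beta prior: with 10 successes and 2 failures, the posterior is Beta(8+10, 10.5+2) = Beta(18, 12.5).
Posterior mean = α/(α+β) = 18/30.5 = 0.590.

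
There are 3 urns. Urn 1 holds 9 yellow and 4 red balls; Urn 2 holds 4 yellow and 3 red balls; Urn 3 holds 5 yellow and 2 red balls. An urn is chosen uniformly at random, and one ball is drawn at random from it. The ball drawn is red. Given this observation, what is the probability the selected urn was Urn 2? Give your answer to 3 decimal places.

P(red|Urn 1) = 0.3077; P(red|Urn 2) = 0.4286; P(red|Urn 3) = 0.2857.
Prior × likelihood for each source: 0.333333·0.3077=0.1026, 0.333333·0.4286=0.1429, 0.333333·0.2857=0.09524. Summing gives P(red) = 0.34066.
P(Urn 2 | red) = 0.1429 / 0.34066 = 0.419.

Posterior probability ≈ 0.419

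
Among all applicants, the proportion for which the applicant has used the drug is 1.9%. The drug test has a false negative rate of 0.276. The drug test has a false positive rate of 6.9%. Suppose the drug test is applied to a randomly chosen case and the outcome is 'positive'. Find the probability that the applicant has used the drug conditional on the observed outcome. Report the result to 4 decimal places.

P(H | E) ≈ 0.1689

Write H for 'the applicant has used the drug'. Prior odds H:¬H = 0.019/0.981 = 0.019368. For the 'positive' outcome, the likelihood ratio is 0.724/0.069 = 10.493.
Posterior odds = 0.019368 × 10.493 = 0.20322, so P(H|E) = 0.20322/(1+0.20322) = 0.1689.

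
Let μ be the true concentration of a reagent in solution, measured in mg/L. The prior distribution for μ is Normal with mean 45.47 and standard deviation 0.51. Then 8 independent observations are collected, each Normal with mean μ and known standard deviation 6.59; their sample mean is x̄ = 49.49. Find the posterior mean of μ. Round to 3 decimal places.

With known σ, the Normal prior is conjugate. Weight on the data is w = (n/σ²)/(n/σ² + 1/τ₀²) = 0.184213/(0.184213+3.84468) = 0.045723.
Posterior mean = w·x̄ + (1−w)·μ₀ = 0.045723·49.49 + 0.95428·45.47 = 45.654.

Posterior mean ≈ 45.654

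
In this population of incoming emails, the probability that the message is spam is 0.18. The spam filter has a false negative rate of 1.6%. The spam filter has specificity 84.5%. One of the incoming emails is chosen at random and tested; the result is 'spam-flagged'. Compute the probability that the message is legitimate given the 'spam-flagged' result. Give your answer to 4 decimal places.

Let H be the event that the message is spam. P(H) = 0.18, so P(¬H) = 0.82. With E the 'spam-flagged' result, P(E|H) = 0.984 and P(E|¬H) = 0.155.
P(E) = 0.984·0.18 + 0.155·0.82 = 0.17712 + 0.12710 = 0.30422.
By Bayes' theorem, P(H|E) = 0.17712 / 0.30422 = 0.5822. Hence P(¬H|E) = 1 − 0.5822 = 0.4178.

P(¬H | E) ≈ 0.4178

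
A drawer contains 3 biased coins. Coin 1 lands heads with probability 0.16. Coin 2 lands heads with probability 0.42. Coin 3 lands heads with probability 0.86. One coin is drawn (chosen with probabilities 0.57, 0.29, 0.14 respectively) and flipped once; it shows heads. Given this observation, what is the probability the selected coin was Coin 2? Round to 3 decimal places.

P(heads|C1) = 0.16; P(heads|C2) = 0.42; P(heads|C3) = 0.86.
Prior × likelihood for each source: 0.57·0.16=0.09120, 0.29·0.42=0.1218, 0.14·0.86=0.1204. Summing gives P(heads) = 0.33340.
P(Coin 2 | heads) = 0.1218 / 0.33340 = 0.365.

Posterior probability ≈ 0.365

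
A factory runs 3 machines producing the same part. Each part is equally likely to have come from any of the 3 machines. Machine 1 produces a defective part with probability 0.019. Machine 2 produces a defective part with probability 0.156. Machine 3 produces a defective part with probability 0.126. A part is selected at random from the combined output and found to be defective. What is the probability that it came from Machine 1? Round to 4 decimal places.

Tabulate prior·likelihood by source: [1] prior 0.333333, lik 0.019, product 0.006333; [2] prior 0.333333, lik 0.156, product 0.05200; [3] prior 0.333333, lik 0.126, product 0.04200.
Normalizing constant = 0.10033; the posterior for Machine 1 is its product over the sum, 0.006333/0.10033 = 0.0631.

Posterior probability ≈ 0.0631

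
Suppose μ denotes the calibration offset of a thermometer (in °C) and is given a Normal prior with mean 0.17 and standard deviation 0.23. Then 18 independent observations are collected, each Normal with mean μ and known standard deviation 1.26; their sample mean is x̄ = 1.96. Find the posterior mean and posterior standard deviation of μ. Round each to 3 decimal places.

Prior precision 1/τ₀² = 1/0.23² = 18.9036; data precision n/σ² = 18/1.26² = 11.3379.
Posterior precision = 18.9036 + 11.3379 = 30.2415, giving posterior SD = 1/√30.2415 = 0.182.
Posterior mean = (18.9036·0.17 + 11.3379·1.96) / 30.2415 = 0.841.

Posterior mean ≈ 0.841; posterior SD ≈ 0.182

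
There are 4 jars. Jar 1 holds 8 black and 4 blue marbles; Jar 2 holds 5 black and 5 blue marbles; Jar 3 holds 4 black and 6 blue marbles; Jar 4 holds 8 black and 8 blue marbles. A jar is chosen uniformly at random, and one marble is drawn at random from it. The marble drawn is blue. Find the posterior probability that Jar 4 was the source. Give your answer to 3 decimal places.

Posterior probability ≈ 0.259

P(blue|Jar 1) = 0.3333; P(blue|Jar 2) = 0.5; P(blue|Jar 3) = 0.6; P(blue|Jar 4) = 0.5.
Prior × likelihood for each source: 0.25·0.3333=0.08333, 0.25·0.5=0.1250, 0.25·0.6=0.1500, 0.25·0.5=0.1250. Summing gives P(blue) = 0.48333.
P(Jar 4 | blue) = 0.1250 / 0.48333 = 0.259.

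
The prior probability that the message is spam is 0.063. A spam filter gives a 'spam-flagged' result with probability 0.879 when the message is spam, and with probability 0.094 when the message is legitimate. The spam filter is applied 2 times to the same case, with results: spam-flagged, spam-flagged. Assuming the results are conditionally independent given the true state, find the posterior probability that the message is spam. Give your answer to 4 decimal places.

With H the event that the message is spam, the joint likelihood of the observed sequence is P(data|H) = 0.879·0.879 = 0.77264 and P(data|¬H) = 0.094·0.094 = 0.0088360.
Bayes: P(H|data) = 0.063·0.77264 / (0.063·0.77264 + 0.937·0.0088360) = 0.048676/0.056956 = 0.8546.

Posterior P(H) ≈ 0.8546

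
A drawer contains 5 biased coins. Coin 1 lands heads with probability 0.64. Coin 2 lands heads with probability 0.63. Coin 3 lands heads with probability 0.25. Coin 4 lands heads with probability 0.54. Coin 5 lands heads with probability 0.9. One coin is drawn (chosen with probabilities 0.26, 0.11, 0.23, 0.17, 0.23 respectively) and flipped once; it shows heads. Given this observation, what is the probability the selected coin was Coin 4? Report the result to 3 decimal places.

P(heads|C1) = 0.64; P(heads|C2) = 0.63; P(heads|C3) = 0.25; P(heads|C4) = 0.54; P(heads|C5) = 0.9.
Prior × likelihood for each source: 0.26·0.64=0.1664, 0.11·0.63=0.06930, 0.23·0.25=0.05750, 0.17·0.54=0.09180, 0.23·0.9=0.2070. Summing gives P(heads) = 0.59200.
P(Coin 4 | heads) = 0.09180 / 0.59200 = 0.155.

Posterior probability ≈ 0.155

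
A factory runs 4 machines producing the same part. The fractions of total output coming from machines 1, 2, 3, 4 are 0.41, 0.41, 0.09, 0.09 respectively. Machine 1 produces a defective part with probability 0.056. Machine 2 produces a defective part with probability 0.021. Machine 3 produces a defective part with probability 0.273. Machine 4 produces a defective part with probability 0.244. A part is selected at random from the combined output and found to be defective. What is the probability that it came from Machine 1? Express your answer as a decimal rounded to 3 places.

Posterior probability ≈ 0.294

P(defective|M1) = 0.056; P(defective|M2) = 0.021; P(defective|M3) = 0.273; P(defective|M4) = 0.244.
Prior × likelihood for each source: 0.41·0.056=0.02296, 0.41·0.021=0.008610, 0.09·0.273=0.02457, 0.09·0.244=0.02196. Summing gives P(defective) = 0.078100.
P(Machine 1 | defective) = 0.02296 / 0.078100 = 0.294.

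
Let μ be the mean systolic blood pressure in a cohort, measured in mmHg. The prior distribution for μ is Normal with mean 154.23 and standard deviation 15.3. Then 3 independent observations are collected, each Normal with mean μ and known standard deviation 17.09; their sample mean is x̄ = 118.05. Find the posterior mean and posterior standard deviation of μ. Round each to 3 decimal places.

Prior precision 1/τ₀² = 1/15.3² = 0.00427186; data precision n/σ² = 3/17.09² = 0.0102716.
Posterior precision = 0.00427186 + 0.0102716 = 0.0145434, giving posterior SD = 1/√0.0145434 = 8.292.
Posterior mean = (0.00427186·154.23 + 0.0102716·118.05) / 0.0145434 = 128.677.

Posterior mean ≈ 128.677; posterior SD ≈ 8.292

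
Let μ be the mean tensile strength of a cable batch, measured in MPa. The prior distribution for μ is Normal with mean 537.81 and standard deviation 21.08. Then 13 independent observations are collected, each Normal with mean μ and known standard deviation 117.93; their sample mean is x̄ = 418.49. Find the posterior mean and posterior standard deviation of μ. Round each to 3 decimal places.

Posterior mean ≈ 502.793; posterior SD ≈ 17.719

Prior precision 1/τ₀² = 1/21.08² = 0.00225040; data precision n/σ² = 13/117.93² = 0.00093475.
Posterior precision = 0.00225040 + 0.00093475 = 0.00318514, giving posterior SD = 1/√0.00318514 = 17.719.
Posterior mean = (0.00225040·537.81 + 0.00093475·418.49) / 0.00318514 = 502.793.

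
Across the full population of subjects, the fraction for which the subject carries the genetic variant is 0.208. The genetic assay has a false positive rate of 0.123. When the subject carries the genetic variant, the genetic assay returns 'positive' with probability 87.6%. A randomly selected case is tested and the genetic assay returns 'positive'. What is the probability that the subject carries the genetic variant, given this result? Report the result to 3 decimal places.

P(H | E) ≈ 0.652

Write H for 'the subject carries the genetic variant'. Prior odds H:¬H = 0.208/0.792 = 0.26263. For the 'positive' outcome, the likelihood ratio is 0.876/0.123 = 7.1220.
Posterior odds = 0.26263 × 7.1220 = 1.8704, so P(H|E) = 1.8704/(1+1.8704) = 0.652.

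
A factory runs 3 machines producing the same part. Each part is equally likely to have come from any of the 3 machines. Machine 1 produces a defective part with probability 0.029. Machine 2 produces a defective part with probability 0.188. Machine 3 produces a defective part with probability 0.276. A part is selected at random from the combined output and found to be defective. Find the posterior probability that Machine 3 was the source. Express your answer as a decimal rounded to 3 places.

Posterior probability ≈ 0.560

P(defective|M1) = 0.029; P(defective|M2) = 0.188; P(defective|M3) = 0.276.
Prior × likelihood for each source: 0.333333·0.029=0.009667, 0.333333·0.188=0.06267, 0.333333·0.276=0.09200. Summing gives P(defective) = 0.16433.
P(Machine 3 | defective) = 0.09200 / 0.16433 = 0.560.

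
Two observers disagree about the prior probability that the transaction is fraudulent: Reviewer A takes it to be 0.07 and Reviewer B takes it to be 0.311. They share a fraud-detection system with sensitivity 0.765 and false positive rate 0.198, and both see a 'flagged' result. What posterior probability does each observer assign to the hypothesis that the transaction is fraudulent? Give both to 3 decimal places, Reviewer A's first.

The likelihood ratio for a 'flagged' result is 0.765/0.198 = 3.8636.
Reviewer A: prior odds 0.07/0.93 = 0.075269; posterior odds 0.29081; posterior probability 0.225.
Reviewer B: prior odds 0.311/0.689 = 0.45138; posterior odds 1.7440; posterior probability 0.636.

Reviewer A: 0.225; Reviewer B: 0.636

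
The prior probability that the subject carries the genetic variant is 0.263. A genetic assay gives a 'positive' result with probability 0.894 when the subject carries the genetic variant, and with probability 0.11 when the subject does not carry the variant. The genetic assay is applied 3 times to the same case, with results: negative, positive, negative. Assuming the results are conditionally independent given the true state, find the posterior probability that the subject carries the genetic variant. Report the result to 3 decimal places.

Let H be the event that the subject carries the genetic variant; start with P(H) = 0.263. P('positive'|H) = 0.894, P('positive'|¬H) = 0.11.
Update on result 1 ('negative'): P(H) ← 0.106·0.2630 / (0.106·0.2630 + 0.89·0.7370) = 0.027878/0.68381 = 0.0408.
Update on result 2 ('positive'): P(H) ← 0.894·0.0408 / (0.894·0.0408 + 0.11·0.9592) = 0.036447/0.14196 = 0.2567.
Update on result 3 ('negative'): P(H) ← 0.106·0.2567 / (0.106·0.2567 + 0.89·0.7433) = 0.027214/0.68872 = 0.0395.

Posterior P(H) ≈ 0.040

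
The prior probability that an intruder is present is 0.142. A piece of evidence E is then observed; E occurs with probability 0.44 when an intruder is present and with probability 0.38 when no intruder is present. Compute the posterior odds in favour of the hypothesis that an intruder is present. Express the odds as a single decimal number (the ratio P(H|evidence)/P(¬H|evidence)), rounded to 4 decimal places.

Posterior odds ≈ 0.1916

Prior odds = 0.142/(1−0.142) = 0.16550.
Likelihood ratio for E = 0.44/0.38 = 1.1579.
Posterior odds = prior odds × LR = 0.19163.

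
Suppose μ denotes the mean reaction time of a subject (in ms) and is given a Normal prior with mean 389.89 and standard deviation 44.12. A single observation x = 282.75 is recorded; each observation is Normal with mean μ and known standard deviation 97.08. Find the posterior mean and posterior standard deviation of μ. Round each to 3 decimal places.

With known σ, the Normal prior is conjugate. Weight on the data is w = (n/σ²)/(n/σ² + 1/τ₀²) = 0.00010611/(0.00010611+0.00051372) = 0.17119.
Posterior mean = w·x̄ + (1−w)·μ₀ = 0.17119·282.75 + 0.82881·389.89 = 371.549. Posterior variance = 1/(0.00010611+0.00051372) = 1613.35, so SD = 40.167.

Posterior mean ≈ 371.549; posterior SD ≈ 40.167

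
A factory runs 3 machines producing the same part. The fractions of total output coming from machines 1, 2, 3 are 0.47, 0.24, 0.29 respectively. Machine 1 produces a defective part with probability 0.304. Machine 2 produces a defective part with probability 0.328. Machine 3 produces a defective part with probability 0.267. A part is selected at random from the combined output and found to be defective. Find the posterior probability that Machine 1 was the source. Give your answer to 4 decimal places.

Tabulate prior·likelihood by source: [1] prior 0.47, lik 0.304, product 0.1429; [2] prior 0.24, lik 0.328, product 0.07872; [3] prior 0.29, lik 0.267, product 0.07743.
Normalizing constant = 0.29903; the posterior for Machine 1 is its product over the sum, 0.1429/0.29903 = 0.4778.

Posterior probability ≈ 0.4778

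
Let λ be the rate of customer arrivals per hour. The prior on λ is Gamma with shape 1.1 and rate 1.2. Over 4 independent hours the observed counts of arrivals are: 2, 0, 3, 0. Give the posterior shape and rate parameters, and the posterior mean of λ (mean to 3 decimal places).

Posterior: Gamma(shape=6.1, rate=5.2); mean ≈ 1.173

Total count ∑xᵢ = 5 over n = 4 hours.
Gamma is conjugate to the Poisson likelihood: posterior is Gamma(shape = 1.1+5 = 6.1, rate = 1.2+4 = 5.2).
E[λ | data] = 6.1/5.2 = 1.173.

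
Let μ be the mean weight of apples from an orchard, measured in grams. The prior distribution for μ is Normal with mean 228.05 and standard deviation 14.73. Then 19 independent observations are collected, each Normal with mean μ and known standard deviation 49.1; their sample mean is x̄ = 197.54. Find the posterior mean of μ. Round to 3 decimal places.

With known σ, the Normal prior is conjugate. Weight on the data is w = (n/σ²)/(n/σ² + 1/τ₀²) = 0.00788117/(0.00788117+0.00460887) = 0.63100.
Posterior mean = w·x̄ + (1−w)·μ₀ = 0.63100·197.54 + 0.36900·228.05 = 208.798.

Posterior mean ≈ 208.798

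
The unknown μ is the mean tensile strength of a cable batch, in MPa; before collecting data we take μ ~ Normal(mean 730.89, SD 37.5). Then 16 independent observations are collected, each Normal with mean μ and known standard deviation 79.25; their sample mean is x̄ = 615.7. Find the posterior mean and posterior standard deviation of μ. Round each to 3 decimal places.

Posterior mean ≈ 640.837; posterior SD ≈ 17.518

With known σ, the Normal prior is conjugate. Weight on the data is w = (n/σ²)/(n/σ² + 1/τ₀²) = 0.00254754/(0.00254754+0.00071111) = 0.78178.
Posterior mean = w·x̄ + (1−w)·μ₀ = 0.78178·615.7 + 0.21822·730.89 = 640.837. Posterior variance = 1/(0.00254754+0.00071111) = 306.875, so SD = 17.518.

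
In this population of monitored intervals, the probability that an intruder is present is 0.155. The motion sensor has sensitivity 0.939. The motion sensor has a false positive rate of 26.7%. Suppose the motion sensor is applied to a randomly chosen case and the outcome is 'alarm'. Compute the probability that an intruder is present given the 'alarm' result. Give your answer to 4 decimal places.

Let H be the event that an intruder is present. P(H) = 0.155, so P(¬H) = 0.845. With E the 'alarm' result, P(E|H) = 0.939 and P(E|¬H) = 0.267.
P(E) = 0.939·0.155 + 0.267·0.845 = 0.14554 + 0.22562 = 0.37116.
By Bayes' theorem, P(H|E) = 0.14554 / 0.37116 = 0.3921.

P(H | E) ≈ 0.3921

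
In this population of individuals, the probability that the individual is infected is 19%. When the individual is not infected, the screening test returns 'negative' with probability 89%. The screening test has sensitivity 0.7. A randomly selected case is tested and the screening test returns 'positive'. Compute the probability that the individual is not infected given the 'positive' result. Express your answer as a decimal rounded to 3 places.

P(¬H | E) ≈ 0.401

Write H for 'the individual is infected'. Prior odds H:¬H = 0.19/0.81 = 0.23457. For the 'positive' outcome, the likelihood ratio is 0.7/0.11 = 6.3636.
Posterior odds = 0.23457 × 6.3636 = 1.4927, so P(H|E) = 1.4927/(1+1.4927) = 0.599. Then P(¬H|E) = 1 − 0.599 = 0.401.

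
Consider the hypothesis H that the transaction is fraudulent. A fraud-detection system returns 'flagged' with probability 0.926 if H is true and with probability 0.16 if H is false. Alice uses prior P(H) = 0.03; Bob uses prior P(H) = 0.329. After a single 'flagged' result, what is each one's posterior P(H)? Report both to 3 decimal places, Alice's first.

Alice: 0.152; Bob: 0.739

P('+'|H) = 0.926, P('+'|¬H) = 0.16.
Alice: numerator 0.926·0.03 = 0.027780; evidence = 0.027780+0.16·0.97 = 0.18298; posterior = 0.152.
Bob: numerator 0.926·0.329 = 0.30465; evidence = 0.30465+0.16·0.671 = 0.41201; posterior = 0.739.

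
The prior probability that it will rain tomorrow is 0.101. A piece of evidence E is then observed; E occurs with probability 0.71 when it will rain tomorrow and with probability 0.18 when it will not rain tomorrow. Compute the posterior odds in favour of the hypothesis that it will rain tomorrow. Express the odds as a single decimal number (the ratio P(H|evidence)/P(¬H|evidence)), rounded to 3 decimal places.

Posterior odds ≈ 0.443

Prior odds = 0.101/(1−0.101) = 0.11235.
Likelihood ratio for E = 0.71/0.18 = 3.9444.
Posterior odds = prior odds × LR = 0.44315.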